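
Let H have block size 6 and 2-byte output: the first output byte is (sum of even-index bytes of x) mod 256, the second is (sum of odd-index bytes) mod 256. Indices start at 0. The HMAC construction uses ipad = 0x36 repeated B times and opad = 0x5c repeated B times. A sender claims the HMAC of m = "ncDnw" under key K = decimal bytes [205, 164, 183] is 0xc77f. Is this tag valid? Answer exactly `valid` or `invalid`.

invalid

Key decimal bytes [205, 164, 183] = cd a4 b7 is 3 bytes ≤ B = 6; zero-pad to 6 bytes: K' = cd a4 b7 00 00 00.
K' ⊕ ipad = fb 92 81 36 36 36; K' ⊕ opad = 91 f8 eb 5c 5c 5c.
Inner hash: even-index sum = 731 mod 256 = 219; odd-index sum = 463 mod 256 = 207 → db cf.
Outer hash (recomputed tag): even-index sum = 691 mod 256 = 179; odd-index sum = 639 mod 256 = 127 → b3 7f.
Recomputed tag = b37f; claimed = c77f → mismatch.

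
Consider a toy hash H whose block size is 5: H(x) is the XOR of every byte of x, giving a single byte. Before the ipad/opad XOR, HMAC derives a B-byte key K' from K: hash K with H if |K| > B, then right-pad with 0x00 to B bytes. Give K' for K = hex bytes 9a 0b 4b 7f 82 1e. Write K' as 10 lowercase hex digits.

3900000000

|K| = 6 > B = 5, so first hash the key.
H(K): XOR 9a⊕0b⊕4b⊕7f⊕82⊕1e = 39.
Zero-pad H(K) = 39 to 5 bytes: K' = 39 00 00 00 00.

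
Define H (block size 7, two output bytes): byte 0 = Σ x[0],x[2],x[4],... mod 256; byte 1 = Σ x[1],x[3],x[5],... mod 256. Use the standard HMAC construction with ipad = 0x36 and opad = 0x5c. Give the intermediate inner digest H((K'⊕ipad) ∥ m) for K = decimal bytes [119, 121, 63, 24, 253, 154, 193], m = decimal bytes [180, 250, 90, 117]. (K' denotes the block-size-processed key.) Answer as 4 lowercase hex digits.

Key decimal bytes [119, 121, 63, 24, 253, 154, 193] = 77 79 3f 18 fd 9a c1 is exactly B = 7 bytes: K' = 77 79 3f 18 fd 9a c1.
K' ⊕ ipad = 41 4f 09 2e cb ac f7.
Inner input = 41 4f 09 2e cb ac f7 ∥ b4 fa 5a 75.
Inner hash: even-index sum = 891 mod 256 = 123; odd-index sum = 567 mod 256 = 55 → 7b 37.

7b37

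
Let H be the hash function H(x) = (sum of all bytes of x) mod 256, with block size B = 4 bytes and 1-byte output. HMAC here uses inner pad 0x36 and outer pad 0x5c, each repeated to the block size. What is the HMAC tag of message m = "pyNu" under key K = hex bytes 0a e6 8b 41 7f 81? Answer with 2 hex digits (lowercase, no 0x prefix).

cc

Key hex bytes 0a e6 8b 41 7f 81 is 6 bytes > B = 4, so hash it first: H(key) = bc, then zero-pad to 4 bytes: K' = bc 00 00 00.
K' ⊕ ipad = 8a 36 36 36.  K' ⊕ opad = e0 5c 5c 5c.
Inner input = (K'⊕ipad) ∥ m = 8a 36 36 36 ∥ 70 79 4e 75.
Inner hash: sum = 138+54+54+54+112+121+78+117 = 728; mod 256 = 216 → d8.
Outer input = (K'⊕opad) ∥ inner = e0 5c 5c 5c ∥ d8.
Outer hash (tag): sum = 224+92+92+92+216 = 716; mod 256 = 204 → cc.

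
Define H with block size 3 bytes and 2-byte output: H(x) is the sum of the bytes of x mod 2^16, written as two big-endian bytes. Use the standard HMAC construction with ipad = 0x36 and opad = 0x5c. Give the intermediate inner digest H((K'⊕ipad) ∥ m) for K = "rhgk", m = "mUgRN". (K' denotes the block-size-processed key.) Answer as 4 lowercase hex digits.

02d0

Key "rhgk" = 72 68 67 6b is 4 bytes > B = 3, so hash it first: H(key) = 01 ac, then zero-pad to 3 bytes: K' = 01 ac 00.
K' ⊕ ipad = 37 9a 36.
Inner input = 37 9a 36 ∥ 6d 55 67 52 4e.
Inner hash: sum = 55+154+54+109+85+103+82+78 = 720 → 02 d0.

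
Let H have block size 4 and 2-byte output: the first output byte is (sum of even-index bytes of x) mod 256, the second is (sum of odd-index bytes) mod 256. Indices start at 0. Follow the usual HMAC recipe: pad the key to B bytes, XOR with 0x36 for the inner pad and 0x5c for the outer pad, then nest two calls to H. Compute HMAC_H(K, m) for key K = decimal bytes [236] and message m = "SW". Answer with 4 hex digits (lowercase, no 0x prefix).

6f7b

Key decimal bytes [236] = ec is 1 byte ≤ B = 4; zero-pad to 4 bytes: K' = ec 00 00 00.
K' ⊕ ipad = da 36 36 36.  K' ⊕ opad = b0 5c 5c 5c.
Inner input = (K'⊕ipad) ∥ m = da 36 36 36 ∥ 53 57.
Inner hash: even-index sum = 355 mod 256 = 99; odd-index sum = 195 mod 256 = 195 → 63 c3.
Outer input = (K'⊕opad) ∥ inner = b0 5c 5c 5c ∥ 63 c3.
Outer hash (tag): even-index sum = 367 mod 256 = 111; odd-index sum = 379 mod 256 = 123 → 6f 7b.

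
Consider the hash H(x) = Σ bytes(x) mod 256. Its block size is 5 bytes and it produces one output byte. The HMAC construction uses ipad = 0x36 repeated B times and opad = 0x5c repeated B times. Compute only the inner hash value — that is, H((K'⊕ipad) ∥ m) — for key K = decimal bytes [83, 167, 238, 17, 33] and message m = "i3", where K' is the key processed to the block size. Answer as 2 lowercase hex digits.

a8

Key decimal bytes [83, 167, 238, 17, 33] = 53 a7 ee 11 21 is exactly B = 5 bytes: K' = 53 a7 ee 11 21.
K' ⊕ ipad = 65 91 d8 27 17.
Inner input = 65 91 d8 27 17 ∥ 69 33.
Inner hash: sum = 101+145+216+39+23+105+51 = 680; mod 256 = 168 → a8.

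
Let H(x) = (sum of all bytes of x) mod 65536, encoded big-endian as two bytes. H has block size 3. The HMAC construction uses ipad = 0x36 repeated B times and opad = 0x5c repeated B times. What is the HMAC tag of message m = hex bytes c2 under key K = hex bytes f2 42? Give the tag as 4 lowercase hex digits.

Key hex bytes f2 42 is 2 bytes ≤ B = 3; zero-pad to 3 bytes: K' = f2 42 00.
K' ⊕ ipad = c4 74 36.  K' ⊕ opad = ae 1e 5c.
Inner input = (K'⊕ipad) ∥ m = c4 74 36 ∥ c2.
Inner hash: sum = 196+116+54+194 = 560 → 02 30.
Outer input = (K'⊕opad) ∥ inner = ae 1e 5c ∥ 02 30.
Outer hash (tag): sum = 174+30+92+2+48 = 346 → 01 5a.

015a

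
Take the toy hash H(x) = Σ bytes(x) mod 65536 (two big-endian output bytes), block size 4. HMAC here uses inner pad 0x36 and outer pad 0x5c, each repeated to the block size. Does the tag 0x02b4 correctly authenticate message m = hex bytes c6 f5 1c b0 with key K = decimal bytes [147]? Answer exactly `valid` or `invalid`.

valid

Key decimal bytes [147] = 93 is 1 byte ≤ B = 4; zero-pad to 4 bytes: K' = 93 00 00 00.
K' ⊕ ipad = a5 36 36 36; K' ⊕ opad = cf 5c 5c 5c.
Inner hash: sum = 165+54+54+54+198+245+28+176 = 974 → 03 ce.
Outer hash (recomputed tag): sum = 207+92+92+92+3+206 = 692 → 02 b4.
Recomputed tag = 02b4; claimed = 02b4 → match.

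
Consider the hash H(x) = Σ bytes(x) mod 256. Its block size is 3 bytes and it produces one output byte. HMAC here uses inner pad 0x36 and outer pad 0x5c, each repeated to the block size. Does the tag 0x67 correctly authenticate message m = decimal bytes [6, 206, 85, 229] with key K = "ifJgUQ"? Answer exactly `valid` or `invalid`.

Key "ifJgUQ" = 69 66 4a 67 55 51 is 6 bytes > B = 3, so hash it first: H(key) = 26, then zero-pad to 3 bytes: K' = 26 00 00.
K' ⊕ ipad = 10 36 36; K' ⊕ opad = 7a 5c 5c.
Inner hash: sum = 16+54+54+6+206+85+229 = 650; mod 256 = 138 → 8a.
Outer hash (recomputed tag): sum = 122+92+92+138 = 444; mod 256 = 188 → bc.
Recomputed tag = bc; claimed = 67 → mismatch.

invalid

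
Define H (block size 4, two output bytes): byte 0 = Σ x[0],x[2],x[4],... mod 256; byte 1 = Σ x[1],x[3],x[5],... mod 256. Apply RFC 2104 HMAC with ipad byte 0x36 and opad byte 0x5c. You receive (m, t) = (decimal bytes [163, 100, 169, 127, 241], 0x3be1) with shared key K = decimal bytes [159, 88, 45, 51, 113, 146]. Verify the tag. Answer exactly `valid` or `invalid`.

Key decimal bytes [159, 88, 45, 51, 113, 146] = 9f 58 2d 33 71 92 is 6 bytes > B = 4, so hash it first: H(key) = 3d 1d, then zero-pad to 4 bytes: K' = 3d 1d 00 00.
K' ⊕ ipad = 0b 2b 36 36; K' ⊕ opad = 61 41 5c 5c.
Inner hash: even-index sum = 638 mod 256 = 126; odd-index sum = 324 mod 256 = 68 → 7e 44.
Outer hash (recomputed tag): even-index sum = 315 mod 256 = 59; odd-index sum = 225 mod 256 = 225 → 3b e1.
Recomputed tag = 3be1; claimed = 3be1 → match.

valid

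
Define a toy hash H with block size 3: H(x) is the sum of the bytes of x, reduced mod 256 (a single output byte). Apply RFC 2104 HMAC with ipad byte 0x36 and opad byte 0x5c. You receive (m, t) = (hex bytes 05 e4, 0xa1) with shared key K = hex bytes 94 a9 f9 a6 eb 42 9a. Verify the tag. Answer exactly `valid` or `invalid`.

valid

Key hex bytes 94 a9 f9 a6 eb 42 9a is 7 bytes > B = 3, so hash it first: H(key) = a3, then zero-pad to 3 bytes: K' = a3 00 00.
K' ⊕ ipad = 95 36 36; K' ⊕ opad = ff 5c 5c.
Inner hash: sum = 149+54+54+5+228 = 490; mod 256 = 234 → ea.
Outer hash (recomputed tag): sum = 255+92+92+234 = 673; mod 256 = 161 → a1.
Recomputed tag = a1; claimed = a1 → match.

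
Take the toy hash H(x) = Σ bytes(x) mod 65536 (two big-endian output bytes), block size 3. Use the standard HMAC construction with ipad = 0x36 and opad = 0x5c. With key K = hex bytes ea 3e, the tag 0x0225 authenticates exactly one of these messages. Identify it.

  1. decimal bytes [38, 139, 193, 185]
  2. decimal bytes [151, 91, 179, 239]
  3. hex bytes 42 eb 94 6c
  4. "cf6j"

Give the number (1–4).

Key hex bytes ea 3e is 2 bytes ≤ B = 3; zero-pad to 3 bytes: K' = ea 3e 00.
K' ⊕ ipad = dc 08 36; K' ⊕ opad = b6 62 5c.
m1: inner = H(dc 08 36 26 8b c1 b9) = 03 45; tag = H(b6 62 5c 03 45) = 01bc
m2: inner = H(dc 08 36 97 5b b3 ef) = 03 ae; tag = H(b6 62 5c 03 ae) = 0225 ← matches
m3: inner = H(dc 08 36 42 eb 94 6c) = 03 47; tag = H(b6 62 5c 03 47) = 01be
m4: inner = H(dc 08 36 63 66 36 6a) = 02 83; tag = H(b6 62 5c 02 83) = 01f9

2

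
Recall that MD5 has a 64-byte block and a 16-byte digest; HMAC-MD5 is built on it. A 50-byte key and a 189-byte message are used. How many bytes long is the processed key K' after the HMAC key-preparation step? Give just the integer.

64

Key is 50 ≤ 64 bytes, zero-padded: |K'| = 64.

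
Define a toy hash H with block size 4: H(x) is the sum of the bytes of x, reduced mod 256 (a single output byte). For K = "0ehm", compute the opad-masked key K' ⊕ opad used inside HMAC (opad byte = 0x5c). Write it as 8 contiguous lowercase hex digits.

6c393431

Key "0ehm" = 30 65 68 6d is exactly B = 4 bytes: K' = 30 65 68 6d.
XOR each byte with 0x5c: 30⊕5c=6c, 65⊕5c=39, 68⊕5c=34, 6d⊕5c=31.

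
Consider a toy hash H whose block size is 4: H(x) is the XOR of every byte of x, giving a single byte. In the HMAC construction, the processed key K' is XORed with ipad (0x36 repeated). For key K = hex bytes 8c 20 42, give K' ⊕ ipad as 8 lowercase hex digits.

Key hex bytes 8c 20 42 is 3 bytes ≤ B = 4; zero-pad to 4 bytes: K' = 8c 20 42 00.
XOR each byte with 0x36: 8c⊕36=ba, 20⊕36=16, 42⊕36=74, 00⊕36=36.

ba167436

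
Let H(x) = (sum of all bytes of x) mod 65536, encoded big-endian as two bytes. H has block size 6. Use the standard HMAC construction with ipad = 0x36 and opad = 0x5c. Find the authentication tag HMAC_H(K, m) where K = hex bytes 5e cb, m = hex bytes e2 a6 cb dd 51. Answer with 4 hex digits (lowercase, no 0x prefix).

02cc

Key hex bytes 5e cb is 2 bytes ≤ B = 6; zero-pad to 6 bytes: K' = 5e cb 00 00 00 00.
K' ⊕ ipad = 68 fd 36 36 36 36.  K' ⊕ opad = 02 97 5c 5c 5c 5c.
Inner input = (K'⊕ipad) ∥ m = 68 fd 36 36 36 36 ∥ e2 a6 cb dd 51.
Inner hash: sum = 104+253+54+54+54+54+226+166+203+221+81 = 1470 → 05 be.
Outer input = (K'⊕opad) ∥ inner = 02 97 5c 5c 5c 5c ∥ 05 be.
Outer hash (tag): sum = 2+151+92+92+92+92+5+190 = 716 → 02 cc.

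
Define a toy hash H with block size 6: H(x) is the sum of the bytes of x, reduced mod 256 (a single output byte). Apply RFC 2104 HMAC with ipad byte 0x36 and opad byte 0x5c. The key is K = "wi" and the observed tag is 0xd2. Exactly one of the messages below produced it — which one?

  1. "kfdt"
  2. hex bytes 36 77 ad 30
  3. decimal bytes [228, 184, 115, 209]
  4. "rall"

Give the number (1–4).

2

Key "wi" = 77 69 is 2 bytes ≤ B = 6; zero-pad to 6 bytes: K' = 77 69 00 00 00 00.
K' ⊕ ipad = 41 5f 36 36 36 36; K' ⊕ opad = 2b 35 5c 5c 5c 5c.
m1: inner = H(41 5f 36 36 36 36 6b 66 64 74) = 21; tag = H(2b 35 5c 5c 5c 5c 21) = f1
m2: inner = H(41 5f 36 36 36 36 36 77 ad 30) = 02; tag = H(2b 35 5c 5c 5c 5c 02) = d2 ← matches
m3: inner = H(41 5f 36 36 36 36 e4 b8 73 d1) = 58; tag = H(2b 35 5c 5c 5c 5c 58) = 28
m4: inner = H(41 5f 36 36 36 36 72 61 6c 6c) = 23; tag = H(2b 35 5c 5c 5c 5c 23) = f3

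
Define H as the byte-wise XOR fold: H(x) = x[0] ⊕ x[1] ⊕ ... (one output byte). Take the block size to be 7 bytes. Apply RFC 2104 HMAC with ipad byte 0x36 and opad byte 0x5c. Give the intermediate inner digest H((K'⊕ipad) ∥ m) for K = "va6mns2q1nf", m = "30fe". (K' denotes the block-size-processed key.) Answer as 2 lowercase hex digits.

Key "va6mns2q1nf" = 76 61 36 6d 6e 73 32 71 31 6e 66 is 11 bytes > B = 7, so hash it first: H(key) = 2b, then zero-pad to 7 bytes: K' = 2b 00 00 00 00 00 00.
K' ⊕ ipad = 1d 36 36 36 36 36 36.
Inner input = 1d 36 36 36 36 36 36 ∥ 33 30 66 65.
Inner hash: XOR 1d⊕36⊕36⊕36⊕36⊕36⊕36⊕33⊕30⊕66⊕65 = 1d.

1d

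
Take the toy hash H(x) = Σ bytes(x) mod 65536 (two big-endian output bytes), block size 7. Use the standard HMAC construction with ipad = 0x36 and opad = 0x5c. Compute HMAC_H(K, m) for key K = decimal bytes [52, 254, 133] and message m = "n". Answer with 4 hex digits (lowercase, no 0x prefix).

Key decimal bytes [52, 254, 133] = 34 fe 85 is 3 bytes ≤ B = 7; zero-pad to 7 bytes: K' = 34 fe 85 00 00 00 00.
K' ⊕ ipad = 02 c8 b3 36 36 36 36.  K' ⊕ opad = 68 a2 d9 5c 5c 5c 5c.
Inner input = (K'⊕ipad) ∥ m = 02 c8 b3 36 36 36 36 ∥ 6e.
Inner hash: sum = 2+200+179+54+54+54+54+110 = 707 → 02 c3.
Outer input = (K'⊕opad) ∥ inner = 68 a2 d9 5c 5c 5c 5c ∥ 02 c3.
Outer hash (tag): sum = 104+162+217+92+92+92+92+2+195 = 1048 → 04 18.

0418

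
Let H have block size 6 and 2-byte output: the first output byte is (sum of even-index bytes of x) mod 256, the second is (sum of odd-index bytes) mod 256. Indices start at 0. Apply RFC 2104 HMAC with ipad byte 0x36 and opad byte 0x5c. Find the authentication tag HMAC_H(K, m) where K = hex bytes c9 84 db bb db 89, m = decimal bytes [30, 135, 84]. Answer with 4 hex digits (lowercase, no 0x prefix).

Key hex bytes c9 84 db bb db 89 is exactly B = 6 bytes: K' = c9 84 db bb db 89.
K' ⊕ ipad = ff b2 ed 8d ed bf.  K' ⊕ opad = 95 d8 87 e7 87 d5.
Inner input = (K'⊕ipad) ∥ m = ff b2 ed 8d ed bf ∥ 1e 87 54.
Inner hash: even-index sum = 843 mod 256 = 75; odd-index sum = 645 mod 256 = 133 → 4b 85.
Outer input = (K'⊕opad) ∥ inner = 95 d8 87 e7 87 d5 ∥ 4b 85.
Outer hash (tag): even-index sum = 494 mod 256 = 238; odd-index sum = 793 mod 256 = 25 → ee 19.

ee19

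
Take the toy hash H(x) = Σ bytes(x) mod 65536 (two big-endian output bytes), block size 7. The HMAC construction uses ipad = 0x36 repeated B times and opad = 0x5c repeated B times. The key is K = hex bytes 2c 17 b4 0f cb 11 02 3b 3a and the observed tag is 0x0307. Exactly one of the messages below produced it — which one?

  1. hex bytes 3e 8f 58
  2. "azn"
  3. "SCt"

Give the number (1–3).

1

Key hex bytes 2c 17 b4 0f cb 11 02 3b 3a is 9 bytes > B = 7, so hash it first: H(key) = 02 59, then zero-pad to 7 bytes: K' = 02 59 00 00 00 00 00.
K' ⊕ ipad = 34 6f 36 36 36 36 36; K' ⊕ opad = 5e 05 5c 5c 5c 5c 5c.
m1: inner = H(34 6f 36 36 36 36 36 3e 8f 58) = 02 d6; tag = H(5e 05 5c 5c 5c 5c 5c 02 d6) = 0307 ← matches
m2: inner = H(34 6f 36 36 36 36 36 61 7a 6e) = 02 fa; tag = H(5e 05 5c 5c 5c 5c 5c 02 fa) = 032b
m3: inner = H(34 6f 36 36 36 36 36 53 43 74) = 02 bb; tag = H(5e 05 5c 5c 5c 5c 5c 02 bb) = 02ec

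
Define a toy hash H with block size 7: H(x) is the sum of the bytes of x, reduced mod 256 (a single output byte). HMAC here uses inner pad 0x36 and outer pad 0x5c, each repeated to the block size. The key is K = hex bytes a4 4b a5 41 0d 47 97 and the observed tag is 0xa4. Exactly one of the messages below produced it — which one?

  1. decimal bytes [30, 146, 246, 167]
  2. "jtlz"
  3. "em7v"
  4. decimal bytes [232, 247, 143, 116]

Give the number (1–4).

Key hex bytes a4 4b a5 41 0d 47 97 is exactly B = 7 bytes: K' = a4 4b a5 41 0d 47 97.
K' ⊕ ipad = 92 7d 93 77 3b 71 a1; K' ⊕ opad = f8 17 f9 1d 51 1b cb.
m1: inner = H(92 7d 93 77 3b 71 a1 1e 92 f6 a7) = b3; tag = H(f8 17 f9 1d 51 1b cb b3) = 0f
m2: inner = H(92 7d 93 77 3b 71 a1 6a 74 6c 7a) = 2a; tag = H(f8 17 f9 1d 51 1b cb 2a) = 86
m3: inner = H(92 7d 93 77 3b 71 a1 65 6d 37 76) = e5; tag = H(f8 17 f9 1d 51 1b cb e5) = 41
m4: inner = H(92 7d 93 77 3b 71 a1 e8 f7 8f 74) = 48; tag = H(f8 17 f9 1d 51 1b cb 48) = a4 ← matches

4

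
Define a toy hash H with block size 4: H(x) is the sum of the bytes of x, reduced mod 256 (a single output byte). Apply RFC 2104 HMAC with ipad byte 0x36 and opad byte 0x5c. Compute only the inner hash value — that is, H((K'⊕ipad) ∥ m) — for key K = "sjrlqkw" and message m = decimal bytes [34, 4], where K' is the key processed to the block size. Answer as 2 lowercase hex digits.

Key "sjrlqkw" = 73 6a 72 6c 71 6b 77 is 7 bytes > B = 4, so hash it first: H(key) = 0e, then zero-pad to 4 bytes: K' = 0e 00 00 00.
K' ⊕ ipad = 38 36 36 36.
Inner input = 38 36 36 36 ∥ 22 04.
Inner hash: sum = 56+54+54+54+34+4 = 256; mod 256 = 0 → 00.

00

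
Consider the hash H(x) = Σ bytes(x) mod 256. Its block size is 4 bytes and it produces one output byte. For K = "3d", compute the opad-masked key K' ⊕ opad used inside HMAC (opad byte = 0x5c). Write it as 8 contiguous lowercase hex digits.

6f385c5c

Key "3d" = 33 64 is 2 bytes ≤ B = 4; zero-pad to 4 bytes: K' = 33 64 00 00.
XOR each byte with 0x5c: 33⊕5c=6f, 64⊕5c=38, 00⊕5c=5c, 00⊕5c=5c.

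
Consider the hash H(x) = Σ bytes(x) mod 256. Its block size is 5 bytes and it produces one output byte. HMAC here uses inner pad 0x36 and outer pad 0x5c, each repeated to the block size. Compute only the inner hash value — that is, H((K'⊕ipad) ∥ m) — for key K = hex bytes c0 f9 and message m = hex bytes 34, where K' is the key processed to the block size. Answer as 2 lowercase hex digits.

Key hex bytes c0 f9 is 2 bytes ≤ B = 5; zero-pad to 5 bytes: K' = c0 f9 00 00 00.
K' ⊕ ipad = f6 cf 36 36 36.
Inner input = f6 cf 36 36 36 ∥ 34.
Inner hash: sum = 246+207+54+54+54+52 = 667; mod 256 = 155 → 9b.

9b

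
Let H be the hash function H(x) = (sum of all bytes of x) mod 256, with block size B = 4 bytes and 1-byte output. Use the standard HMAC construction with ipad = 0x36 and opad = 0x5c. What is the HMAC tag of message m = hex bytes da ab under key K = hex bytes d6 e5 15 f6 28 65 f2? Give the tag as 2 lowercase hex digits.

c7

Key hex bytes d6 e5 15 f6 28 65 f2 is 7 bytes > B = 4, so hash it first: H(key) = 45, then zero-pad to 4 bytes: K' = 45 00 00 00.
K' ⊕ ipad = 73 36 36 36.  K' ⊕ opad = 19 5c 5c 5c.
Inner input = (K'⊕ipad) ∥ m = 73 36 36 36 ∥ da ab.
Inner hash: sum = 115+54+54+54+218+171 = 666; mod 256 = 154 → 9a.
Outer input = (K'⊕opad) ∥ inner = 19 5c 5c 5c ∥ 9a.
Outer hash (tag): sum = 25+92+92+92+154 = 455; mod 256 = 199 → c7.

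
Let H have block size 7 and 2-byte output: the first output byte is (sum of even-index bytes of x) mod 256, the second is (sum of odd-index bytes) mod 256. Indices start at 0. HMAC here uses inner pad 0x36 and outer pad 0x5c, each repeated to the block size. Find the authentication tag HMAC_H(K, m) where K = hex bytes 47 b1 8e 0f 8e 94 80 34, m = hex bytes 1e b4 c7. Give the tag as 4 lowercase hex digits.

e2b7

Key hex bytes 47 b1 8e 0f 8e 94 80 34 is 8 bytes > B = 7, so hash it first: H(key) = e3 88, then zero-pad to 7 bytes: K' = e3 88 00 00 00 00 00.
K' ⊕ ipad = d5 be 36 36 36 36 36.  K' ⊕ opad = bf d4 5c 5c 5c 5c 5c.
Inner input = (K'⊕ipad) ∥ m = d5 be 36 36 36 36 36 ∥ 1e b4 c7.
Inner hash: even-index sum = 555 mod 256 = 43; odd-index sum = 527 mod 256 = 15 → 2b 0f.
Outer input = (K'⊕opad) ∥ inner = bf d4 5c 5c 5c 5c 5c ∥ 2b 0f.
Outer hash (tag): even-index sum = 482 mod 256 = 226; odd-index sum = 439 mod 256 = 183 → e2 b7.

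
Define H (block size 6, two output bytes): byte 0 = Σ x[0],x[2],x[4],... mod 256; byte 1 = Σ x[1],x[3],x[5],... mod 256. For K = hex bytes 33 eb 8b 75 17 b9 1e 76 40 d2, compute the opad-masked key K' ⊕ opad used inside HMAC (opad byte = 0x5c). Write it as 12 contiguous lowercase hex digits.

6f3d5c5c5c5c

Key hex bytes 33 eb 8b 75 17 b9 1e 76 40 d2 is 10 bytes > B = 6, so hash it first: H(key) = 33 61, then zero-pad to 6 bytes: K' = 33 61 00 00 00 00.
XOR each byte with 0x5c: 33⊕5c=6f, 61⊕5c=3d, 00⊕5c=5c, 00⊕5c=5c, 00⊕5c=5c, 00⊕5c=5c.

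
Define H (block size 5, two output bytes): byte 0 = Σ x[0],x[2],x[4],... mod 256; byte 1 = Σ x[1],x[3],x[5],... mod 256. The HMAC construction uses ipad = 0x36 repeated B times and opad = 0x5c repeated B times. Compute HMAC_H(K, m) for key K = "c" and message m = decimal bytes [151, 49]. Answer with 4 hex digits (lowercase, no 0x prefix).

faaa

Key "c" = 63 is 1 byte ≤ B = 5; zero-pad to 5 bytes: K' = 63 00 00 00 00.
K' ⊕ ipad = 55 36 36 36 36.  K' ⊕ opad = 3f 5c 5c 5c 5c.
Inner input = (K'⊕ipad) ∥ m = 55 36 36 36 36 ∥ 97 31.
Inner hash: even-index sum = 242 mod 256 = 242; odd-index sum = 259 mod 256 = 3 → f2 03.
Outer input = (K'⊕opad) ∥ inner = 3f 5c 5c 5c 5c ∥ f2 03.
Outer hash (tag): even-index sum = 250 mod 256 = 250; odd-index sum = 426 mod 256 = 170 → fa aa.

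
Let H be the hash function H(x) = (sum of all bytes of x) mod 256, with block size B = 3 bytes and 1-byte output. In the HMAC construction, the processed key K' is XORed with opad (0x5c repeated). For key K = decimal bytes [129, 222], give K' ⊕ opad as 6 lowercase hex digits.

Key decimal bytes [129, 222] = 81 de is 2 bytes ≤ B = 3; zero-pad to 3 bytes: K' = 81 de 00.
XOR each byte with 0x5c: 81⊕5c=dd, de⊕5c=82, 00⊕5c=5c.

dd825c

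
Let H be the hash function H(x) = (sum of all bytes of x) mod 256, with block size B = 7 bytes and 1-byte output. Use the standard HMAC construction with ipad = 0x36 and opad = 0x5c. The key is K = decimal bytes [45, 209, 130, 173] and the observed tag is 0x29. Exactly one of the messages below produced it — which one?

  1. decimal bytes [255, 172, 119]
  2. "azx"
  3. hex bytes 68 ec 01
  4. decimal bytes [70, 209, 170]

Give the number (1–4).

Key decimal bytes [45, 209, 130, 173] = 2d d1 82 ad is 4 bytes ≤ B = 7; zero-pad to 7 bytes: K' = 2d d1 82 ad 00 00 00.
K' ⊕ ipad = 1b e7 b4 9b 36 36 36; K' ⊕ opad = 71 8d de f1 5c 5c 5c.
m1: inner = H(1b e7 b4 9b 36 36 36 ff ac 77) = 15; tag = H(71 8d de f1 5c 5c 5c 15) = f6
m2: inner = H(1b e7 b4 9b 36 36 36 61 7a 78) = 46; tag = H(71 8d de f1 5c 5c 5c 46) = 27
m3: inner = H(1b e7 b4 9b 36 36 36 68 ec 01) = 48; tag = H(71 8d de f1 5c 5c 5c 48) = 29 ← matches
m4: inner = H(1b e7 b4 9b 36 36 36 46 d1 aa) = b4; tag = H(71 8d de f1 5c 5c 5c b4) = 95

3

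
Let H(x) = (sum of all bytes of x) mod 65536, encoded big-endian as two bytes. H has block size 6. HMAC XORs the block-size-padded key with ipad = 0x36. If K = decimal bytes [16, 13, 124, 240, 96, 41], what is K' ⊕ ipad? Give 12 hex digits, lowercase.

Key decimal bytes [16, 13, 124, 240, 96, 41] = 10 0d 7c f0 60 29 is exactly B = 6 bytes: K' = 10 0d 7c f0 60 29.
XOR each byte with 0x36: 10⊕36=26, 0d⊕36=3b, 7c⊕36=4a, f0⊕36=c6, 60⊕36=56, 29⊕36=1f.

263b4ac6561f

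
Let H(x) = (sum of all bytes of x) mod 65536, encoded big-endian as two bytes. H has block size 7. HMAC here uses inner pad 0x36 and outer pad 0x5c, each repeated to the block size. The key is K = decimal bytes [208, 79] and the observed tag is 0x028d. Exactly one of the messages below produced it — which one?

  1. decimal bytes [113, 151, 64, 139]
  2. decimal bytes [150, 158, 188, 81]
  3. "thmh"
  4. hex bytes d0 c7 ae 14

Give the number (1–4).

3

Key decimal bytes [208, 79] = d0 4f is 2 bytes ≤ B = 7; zero-pad to 7 bytes: K' = d0 4f 00 00 00 00 00.
K' ⊕ ipad = e6 79 36 36 36 36 36; K' ⊕ opad = 8c 13 5c 5c 5c 5c 5c.
m1: inner = H(e6 79 36 36 36 36 36 71 97 40 8b) = 04 40; tag = H(8c 13 5c 5c 5c 5c 5c 04 40) = 02af
m2: inner = H(e6 79 36 36 36 36 36 96 9e bc 51) = 04 ae; tag = H(8c 13 5c 5c 5c 5c 5c 04 ae) = 031d
m3: inner = H(e6 79 36 36 36 36 36 74 68 6d 68) = 04 1e; tag = H(8c 13 5c 5c 5c 5c 5c 04 1e) = 028d ← matches
m4: inner = H(e6 79 36 36 36 36 36 d0 c7 ae 14) = 04 c6; tag = H(8c 13 5c 5c 5c 5c 5c 04 c6) = 0335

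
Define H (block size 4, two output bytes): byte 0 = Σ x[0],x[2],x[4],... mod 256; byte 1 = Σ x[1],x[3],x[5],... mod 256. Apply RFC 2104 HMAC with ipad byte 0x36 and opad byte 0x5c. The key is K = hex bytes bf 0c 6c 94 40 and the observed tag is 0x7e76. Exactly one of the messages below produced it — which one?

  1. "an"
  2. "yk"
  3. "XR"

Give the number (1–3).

Key hex bytes bf 0c 6c 94 40 is 5 bytes > B = 4, so hash it first: H(key) = 6b a0, then zero-pad to 4 bytes: K' = 6b a0 00 00.
K' ⊕ ipad = 5d 96 36 36; K' ⊕ opad = 37 fc 5c 5c.
m1: inner = H(5d 96 36 36 61 6e) = f4 3a; tag = H(37 fc 5c 5c f4 3a) = 8792
m2: inner = H(5d 96 36 36 79 6b) = 0c 37; tag = H(37 fc 5c 5c 0c 37) = 9f8f
m3: inner = H(5d 96 36 36 58 52) = eb 1e; tag = H(37 fc 5c 5c eb 1e) = 7e76 ← matches

3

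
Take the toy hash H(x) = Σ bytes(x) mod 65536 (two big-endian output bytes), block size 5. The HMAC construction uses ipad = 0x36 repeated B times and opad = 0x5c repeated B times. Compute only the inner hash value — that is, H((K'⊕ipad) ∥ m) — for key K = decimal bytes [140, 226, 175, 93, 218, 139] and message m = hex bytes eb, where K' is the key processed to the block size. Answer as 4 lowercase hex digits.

Key decimal bytes [140, 226, 175, 93, 218, 139] = 8c e2 af 5d da 8b is 6 bytes > B = 5, so hash it first: H(key) = 03 df, then zero-pad to 5 bytes: K' = 03 df 00 00 00.
K' ⊕ ipad = 35 e9 36 36 36.
Inner input = 35 e9 36 36 36 ∥ eb.
Inner hash: sum = 53+233+54+54+54+235 = 683 → 02 ab.

02ab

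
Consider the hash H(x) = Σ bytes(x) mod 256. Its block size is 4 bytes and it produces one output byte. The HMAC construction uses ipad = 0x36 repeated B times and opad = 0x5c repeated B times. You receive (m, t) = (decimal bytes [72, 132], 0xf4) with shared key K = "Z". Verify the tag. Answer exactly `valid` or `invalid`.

valid

Key "Z" = 5a is 1 byte ≤ B = 4; zero-pad to 4 bytes: K' = 5a 00 00 00.
K' ⊕ ipad = 6c 36 36 36; K' ⊕ opad = 06 5c 5c 5c.
Inner hash: sum = 108+54+54+54+72+132 = 474; mod 256 = 218 → da.
Outer hash (recomputed tag): sum = 6+92+92+92+218 = 500; mod 256 = 244 → f4.
Recomputed tag = f4; claimed = f4 → match.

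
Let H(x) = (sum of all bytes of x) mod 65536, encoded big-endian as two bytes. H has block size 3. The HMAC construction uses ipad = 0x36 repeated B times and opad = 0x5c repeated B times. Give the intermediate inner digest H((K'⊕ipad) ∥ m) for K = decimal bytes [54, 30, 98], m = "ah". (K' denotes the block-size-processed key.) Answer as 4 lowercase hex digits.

Key decimal bytes [54, 30, 98] = 36 1e 62 is exactly B = 3 bytes: K' = 36 1e 62.
K' ⊕ ipad = 00 28 54.
Inner input = 00 28 54 ∥ 61 68.
Inner hash: sum = 0+40+84+97+104 = 325 → 01 45.

0145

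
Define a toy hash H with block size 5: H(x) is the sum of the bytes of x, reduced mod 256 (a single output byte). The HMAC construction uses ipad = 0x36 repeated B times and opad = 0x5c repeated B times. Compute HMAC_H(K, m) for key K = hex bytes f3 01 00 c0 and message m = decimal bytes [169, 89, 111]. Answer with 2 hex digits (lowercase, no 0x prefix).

Key hex bytes f3 01 00 c0 is 4 bytes ≤ B = 5; zero-pad to 5 bytes: K' = f3 01 00 c0 00.
K' ⊕ ipad = c5 37 36 f6 36.  K' ⊕ opad = af 5d 5c 9c 5c.
Inner input = (K'⊕ipad) ∥ m = c5 37 36 f6 36 ∥ a9 59 6f.
Inner hash: sum = 197+55+54+246+54+169+89+111 = 975; mod 256 = 207 → cf.
Outer input = (K'⊕opad) ∥ inner = af 5d 5c 9c 5c ∥ cf.
Outer hash (tag): sum = 175+93+92+156+92+207 = 815; mod 256 = 47 → 2f.

2f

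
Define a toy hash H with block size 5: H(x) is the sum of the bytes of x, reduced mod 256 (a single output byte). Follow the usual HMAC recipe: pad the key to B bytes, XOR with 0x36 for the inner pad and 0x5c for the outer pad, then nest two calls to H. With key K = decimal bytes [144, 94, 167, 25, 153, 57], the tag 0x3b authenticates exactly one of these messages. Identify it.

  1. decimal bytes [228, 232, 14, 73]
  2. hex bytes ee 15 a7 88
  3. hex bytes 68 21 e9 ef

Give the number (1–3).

3

Key decimal bytes [144, 94, 167, 25, 153, 57] = 90 5e a7 19 99 39 is 6 bytes > B = 5, so hash it first: H(key) = 80, then zero-pad to 5 bytes: K' = 80 00 00 00 00.
K' ⊕ ipad = b6 36 36 36 36; K' ⊕ opad = dc 5c 5c 5c 5c.
m1: inner = H(b6 36 36 36 36 e4 e8 0e 49) = b1; tag = H(dc 5c 5c 5c 5c b1) = fd
m2: inner = H(b6 36 36 36 36 ee 15 a7 88) = c0; tag = H(dc 5c 5c 5c 5c c0) = 0c
m3: inner = H(b6 36 36 36 36 68 21 e9 ef) = ef; tag = H(dc 5c 5c 5c 5c ef) = 3b ← matches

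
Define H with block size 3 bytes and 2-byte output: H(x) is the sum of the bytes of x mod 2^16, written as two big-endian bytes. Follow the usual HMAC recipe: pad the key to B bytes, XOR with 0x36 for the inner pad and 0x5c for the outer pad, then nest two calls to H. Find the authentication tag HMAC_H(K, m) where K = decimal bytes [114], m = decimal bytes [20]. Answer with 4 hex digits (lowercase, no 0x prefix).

Key decimal bytes [114] = 72 is 1 byte ≤ B = 3; zero-pad to 3 bytes: K' = 72 00 00.
K' ⊕ ipad = 44 36 36.  K' ⊕ opad = 2e 5c 5c.
Inner input = (K'⊕ipad) ∥ m = 44 36 36 ∥ 14.
Inner hash: sum = 68+54+54+20 = 196 → 00 c4.
Outer input = (K'⊕opad) ∥ inner = 2e 5c 5c ∥ 00 c4.
Outer hash (tag): sum = 46+92+92+0+196 = 426 → 01 aa.

01aa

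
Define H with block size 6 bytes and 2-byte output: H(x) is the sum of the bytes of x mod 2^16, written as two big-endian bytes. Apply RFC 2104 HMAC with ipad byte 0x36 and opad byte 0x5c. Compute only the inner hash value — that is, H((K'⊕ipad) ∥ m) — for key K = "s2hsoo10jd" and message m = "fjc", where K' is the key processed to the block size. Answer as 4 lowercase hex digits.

02fb

Key "s2hsoo10jd" = 73 32 68 73 6f 6f 31 30 6a 64 is 10 bytes > B = 6, so hash it first: H(key) = 03 8d, then zero-pad to 6 bytes: K' = 03 8d 00 00 00 00.
K' ⊕ ipad = 35 bb 36 36 36 36.
Inner input = 35 bb 36 36 36 36 ∥ 66 6a 63.
Inner hash: sum = 53+187+54+54+54+54+102+106+99 = 763 → 02 fb.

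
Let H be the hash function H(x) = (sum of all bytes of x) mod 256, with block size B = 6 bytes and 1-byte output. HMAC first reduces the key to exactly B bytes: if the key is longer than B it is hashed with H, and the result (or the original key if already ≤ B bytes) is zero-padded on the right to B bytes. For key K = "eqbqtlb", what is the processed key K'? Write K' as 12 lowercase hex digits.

eb0000000000

|K| = 7 > B = 6, so first hash the key.
H(K): sum = 101+113+98+113+116+108+98 = 747; mod 256 = 235 → eb.
Zero-pad H(K) = eb to 6 bytes: K' = eb 00 00 00 00 00.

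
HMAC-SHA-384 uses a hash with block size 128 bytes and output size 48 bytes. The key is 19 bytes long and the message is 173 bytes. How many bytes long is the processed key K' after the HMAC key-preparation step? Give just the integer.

Key is 19 ≤ 128 bytes, zero-padded: |K'| = 128.

128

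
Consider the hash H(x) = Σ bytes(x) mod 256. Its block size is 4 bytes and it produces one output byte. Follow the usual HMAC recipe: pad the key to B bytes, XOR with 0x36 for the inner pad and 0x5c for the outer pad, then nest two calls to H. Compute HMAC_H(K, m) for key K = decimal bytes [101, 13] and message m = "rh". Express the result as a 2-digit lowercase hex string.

Key decimal bytes [101, 13] = 65 0d is 2 bytes ≤ B = 4; zero-pad to 4 bytes: K' = 65 0d 00 00.
K' ⊕ ipad = 53 3b 36 36.  K' ⊕ opad = 39 51 5c 5c.
Inner input = (K'⊕ipad) ∥ m = 53 3b 36 36 ∥ 72 68.
Inner hash: sum = 83+59+54+54+114+104 = 468; mod 256 = 212 → d4.
Outer input = (K'⊕opad) ∥ inner = 39 51 5c 5c ∥ d4.
Outer hash (tag): sum = 57+81+92+92+212 = 534; mod 256 = 22 → 16.

16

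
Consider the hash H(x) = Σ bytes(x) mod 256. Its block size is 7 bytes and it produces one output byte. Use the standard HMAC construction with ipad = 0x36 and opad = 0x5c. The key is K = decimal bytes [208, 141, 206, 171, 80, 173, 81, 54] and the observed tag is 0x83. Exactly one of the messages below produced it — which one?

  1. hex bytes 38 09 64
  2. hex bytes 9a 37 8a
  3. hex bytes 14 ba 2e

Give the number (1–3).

1

Key decimal bytes [208, 141, 206, 171, 80, 173, 81, 54] = d0 8d ce ab 50 ad 51 36 is 8 bytes > B = 7, so hash it first: H(key) = 5a, then zero-pad to 7 bytes: K' = 5a 00 00 00 00 00 00.
K' ⊕ ipad = 6c 36 36 36 36 36 36; K' ⊕ opad = 06 5c 5c 5c 5c 5c 5c.
m1: inner = H(6c 36 36 36 36 36 36 38 09 64) = 55; tag = H(06 5c 5c 5c 5c 5c 5c 55) = 83 ← matches
m2: inner = H(6c 36 36 36 36 36 36 9a 37 8a) = 0b; tag = H(06 5c 5c 5c 5c 5c 5c 0b) = 39
m3: inner = H(6c 36 36 36 36 36 36 14 ba 2e) = ac; tag = H(06 5c 5c 5c 5c 5c 5c ac) = da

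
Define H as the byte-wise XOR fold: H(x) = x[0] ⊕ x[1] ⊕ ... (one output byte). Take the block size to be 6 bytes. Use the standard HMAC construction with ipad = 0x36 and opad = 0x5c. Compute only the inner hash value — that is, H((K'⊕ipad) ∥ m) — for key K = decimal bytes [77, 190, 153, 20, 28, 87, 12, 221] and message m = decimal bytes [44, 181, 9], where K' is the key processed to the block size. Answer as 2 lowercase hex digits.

Key decimal bytes [77, 190, 153, 20, 28, 87, 12, 221] = 4d be 99 14 1c 57 0c dd is 8 bytes > B = 6, so hash it first: H(key) = e4, then zero-pad to 6 bytes: K' = e4 00 00 00 00 00.
K' ⊕ ipad = d2 36 36 36 36 36.
Inner input = d2 36 36 36 36 36 ∥ 2c b5 09.
Inner hash: XOR d2⊕36⊕36⊕36⊕36⊕36⊕2c⊕b5⊕09 = 74.

74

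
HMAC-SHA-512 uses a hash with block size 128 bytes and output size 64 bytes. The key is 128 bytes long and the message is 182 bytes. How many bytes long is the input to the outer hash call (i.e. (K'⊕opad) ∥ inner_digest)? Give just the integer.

192

Key is 128 ≤ 128 bytes, zero-padded: |K'| = 128.
Outer input = (K'⊕opad) ∥ H(inner) → 128 + 64 = 192 bytes.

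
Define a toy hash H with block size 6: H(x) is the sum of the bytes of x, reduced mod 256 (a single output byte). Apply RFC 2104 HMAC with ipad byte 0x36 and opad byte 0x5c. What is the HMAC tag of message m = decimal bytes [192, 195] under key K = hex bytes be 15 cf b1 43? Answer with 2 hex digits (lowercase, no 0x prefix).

7f

Key hex bytes be 15 cf b1 43 is 5 bytes ≤ B = 6; zero-pad to 6 bytes: K' = be 15 cf b1 43 00.
K' ⊕ ipad = 88 23 f9 87 75 36.  K' ⊕ opad = e2 49 93 ed 1f 5c.
Inner input = (K'⊕ipad) ∥ m = 88 23 f9 87 75 36 ∥ c0 c3.
Inner hash: sum = 136+35+249+135+117+54+192+195 = 1113; mod 256 = 89 → 59.
Outer input = (K'⊕opad) ∥ inner = e2 49 93 ed 1f 5c ∥ 59.
Outer hash (tag): sum = 226+73+147+237+31+92+89 = 895; mod 256 = 127 → 7f.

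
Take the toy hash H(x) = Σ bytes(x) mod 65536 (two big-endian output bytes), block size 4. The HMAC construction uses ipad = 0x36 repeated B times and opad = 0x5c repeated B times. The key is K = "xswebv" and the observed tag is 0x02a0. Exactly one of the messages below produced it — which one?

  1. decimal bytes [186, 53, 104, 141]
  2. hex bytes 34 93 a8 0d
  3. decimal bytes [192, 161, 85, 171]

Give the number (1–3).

2

Key "xswebv" = 78 73 77 65 62 76 is 6 bytes > B = 4, so hash it first: H(key) = 02 9f, then zero-pad to 4 bytes: K' = 02 9f 00 00.
K' ⊕ ipad = 34 a9 36 36; K' ⊕ opad = 5e c3 5c 5c.
m1: inner = H(34 a9 36 36 ba 35 68 8d) = 03 2d; tag = H(5e c3 5c 5c 03 2d) = 0209
m2: inner = H(34 a9 36 36 34 93 a8 0d) = 02 c5; tag = H(5e c3 5c 5c 02 c5) = 02a0 ← matches
m3: inner = H(34 a9 36 36 c0 a1 55 ab) = 03 aa; tag = H(5e c3 5c 5c 03 aa) = 0286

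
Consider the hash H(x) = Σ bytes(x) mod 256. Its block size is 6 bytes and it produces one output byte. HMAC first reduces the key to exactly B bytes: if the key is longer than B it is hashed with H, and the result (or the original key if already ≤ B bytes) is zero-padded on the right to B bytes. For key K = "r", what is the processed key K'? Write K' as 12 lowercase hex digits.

Key "r" = 72 is 1 byte ≤ B = 6; zero-pad to 6 bytes: K' = 72 00 00 00 00 00.

720000000000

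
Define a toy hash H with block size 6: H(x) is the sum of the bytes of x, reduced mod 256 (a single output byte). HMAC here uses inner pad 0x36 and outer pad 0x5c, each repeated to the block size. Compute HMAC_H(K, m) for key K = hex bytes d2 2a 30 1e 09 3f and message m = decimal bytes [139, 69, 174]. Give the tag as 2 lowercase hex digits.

5e

Key hex bytes d2 2a 30 1e 09 3f is exactly B = 6 bytes: K' = d2 2a 30 1e 09 3f.
K' ⊕ ipad = e4 1c 06 28 3f 09.  K' ⊕ opad = 8e 76 6c 42 55 63.
Inner input = (K'⊕ipad) ∥ m = e4 1c 06 28 3f 09 ∥ 8b 45 ae.
Inner hash: sum = 228+28+6+40+63+9+139+69+174 = 756; mod 256 = 244 → f4.
Outer input = (K'⊕opad) ∥ inner = 8e 76 6c 42 55 63 ∥ f4.
Outer hash (tag): sum = 142+118+108+66+85+99+244 = 862; mod 256 = 94 → 5e.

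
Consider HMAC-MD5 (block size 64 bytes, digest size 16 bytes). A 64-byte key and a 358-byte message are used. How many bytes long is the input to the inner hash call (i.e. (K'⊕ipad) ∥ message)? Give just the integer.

Key is 64 ≤ 64 bytes, zero-padded: |K'| = 64.
Inner input = (K'⊕ipad) ∥ m → 64 + 358 = 422 bytes.

422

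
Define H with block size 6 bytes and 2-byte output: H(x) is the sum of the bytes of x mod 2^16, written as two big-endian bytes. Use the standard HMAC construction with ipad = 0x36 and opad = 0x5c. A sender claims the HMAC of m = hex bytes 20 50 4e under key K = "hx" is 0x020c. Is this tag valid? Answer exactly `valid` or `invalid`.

valid

Key "hx" = 68 78 is 2 bytes ≤ B = 6; zero-pad to 6 bytes: K' = 68 78 00 00 00 00.
K' ⊕ ipad = 5e 4e 36 36 36 36; K' ⊕ opad = 34 24 5c 5c 5c 5c.
Inner hash: sum = 94+78+54+54+54+54+32+80+78 = 578 → 02 42.
Outer hash (recomputed tag): sum = 52+36+92+92+92+92+2+66 = 524 → 02 0c.
Recomputed tag = 020c; claimed = 020c → match.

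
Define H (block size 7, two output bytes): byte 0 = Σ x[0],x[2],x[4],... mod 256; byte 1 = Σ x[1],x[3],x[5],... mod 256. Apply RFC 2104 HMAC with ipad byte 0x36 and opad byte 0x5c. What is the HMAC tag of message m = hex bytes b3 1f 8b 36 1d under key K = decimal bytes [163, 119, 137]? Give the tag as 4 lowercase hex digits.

Key decimal bytes [163, 119, 137] = a3 77 89 is 3 bytes ≤ B = 7; zero-pad to 7 bytes: K' = a3 77 89 00 00 00 00.
K' ⊕ ipad = 95 41 bf 36 36 36 36.  K' ⊕ opad = ff 2b d5 5c 5c 5c 5c.
Inner input = (K'⊕ipad) ∥ m = 95 41 bf 36 36 36 36 ∥ b3 1f 8b 36 1d.
Inner hash: even-index sum = 533 mod 256 = 21; odd-index sum = 520 mod 256 = 8 → 15 08.
Outer input = (K'⊕opad) ∥ inner = ff 2b d5 5c 5c 5c 5c ∥ 15 08.
Outer hash (tag): even-index sum = 660 mod 256 = 148; odd-index sum = 248 mod 256 = 248 → 94 f8.

94f8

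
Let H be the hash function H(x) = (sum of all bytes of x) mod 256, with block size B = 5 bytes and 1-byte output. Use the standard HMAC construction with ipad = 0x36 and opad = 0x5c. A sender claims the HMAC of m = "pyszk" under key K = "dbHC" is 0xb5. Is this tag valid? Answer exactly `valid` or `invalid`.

Key "dbHC" = 64 62 48 43 is 4 bytes ≤ B = 5; zero-pad to 5 bytes: K' = 64 62 48 43 00.
K' ⊕ ipad = 52 54 7e 75 36; K' ⊕ opad = 38 3e 14 1f 5c.
Inner hash: sum = 82+84+126+117+54+112+121+115+122+107 = 1040; mod 256 = 16 → 10.
Outer hash (recomputed tag): sum = 56+62+20+31+92+16 = 277; mod 256 = 21 → 15.
Recomputed tag = 15; claimed = b5 → mismatch.

invalid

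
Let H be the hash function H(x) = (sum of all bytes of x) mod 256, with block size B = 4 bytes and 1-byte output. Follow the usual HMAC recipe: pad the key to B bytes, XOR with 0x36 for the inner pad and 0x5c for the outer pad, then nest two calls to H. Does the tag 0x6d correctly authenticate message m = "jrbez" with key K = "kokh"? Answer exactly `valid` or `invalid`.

invalid

Key "kokh" = 6b 6f 6b 68 is exactly B = 4 bytes: K' = 6b 6f 6b 68.
K' ⊕ ipad = 5d 59 5d 5e; K' ⊕ opad = 37 33 37 34.
Inner hash: sum = 93+89+93+94+106+114+98+101+122 = 910; mod 256 = 142 → 8e.
Outer hash (recomputed tag): sum = 55+51+55+52+142 = 355; mod 256 = 99 → 63.
Recomputed tag = 63; claimed = 6d → mismatch.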